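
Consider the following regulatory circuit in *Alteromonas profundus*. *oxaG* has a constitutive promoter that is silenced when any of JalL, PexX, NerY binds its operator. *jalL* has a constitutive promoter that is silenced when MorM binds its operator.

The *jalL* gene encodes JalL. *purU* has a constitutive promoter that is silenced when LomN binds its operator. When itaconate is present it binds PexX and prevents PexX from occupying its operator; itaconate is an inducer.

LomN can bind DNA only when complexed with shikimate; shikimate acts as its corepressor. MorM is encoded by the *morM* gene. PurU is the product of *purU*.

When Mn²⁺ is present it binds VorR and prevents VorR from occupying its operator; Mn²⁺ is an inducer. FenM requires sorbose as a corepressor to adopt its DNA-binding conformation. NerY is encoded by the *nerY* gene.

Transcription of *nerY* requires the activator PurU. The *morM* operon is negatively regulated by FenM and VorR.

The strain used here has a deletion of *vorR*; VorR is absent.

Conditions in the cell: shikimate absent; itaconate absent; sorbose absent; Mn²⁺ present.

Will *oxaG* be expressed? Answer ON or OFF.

OFF

Sorbose is absent, so FenM is inactive.
VorR is non-functional in this strain, so it has no effect.
With no repressor bound, *morM* is transcribed.
So MorM is produced and active.
With repressor MorM bound, *jalL* is not transcribed.
So JalL is not produced.
Itaconate is absent, so PexX is active.
Shikimate is absent, so LomN is inactive.
With no repressor bound, *purU* is transcribed.
So PurU is produced and active.
No repressor is bound and PurU is active, so *nerY* is transcribed.
So NerY is produced and active.
With repressor PexX bound, *oxaG* is not transcribed.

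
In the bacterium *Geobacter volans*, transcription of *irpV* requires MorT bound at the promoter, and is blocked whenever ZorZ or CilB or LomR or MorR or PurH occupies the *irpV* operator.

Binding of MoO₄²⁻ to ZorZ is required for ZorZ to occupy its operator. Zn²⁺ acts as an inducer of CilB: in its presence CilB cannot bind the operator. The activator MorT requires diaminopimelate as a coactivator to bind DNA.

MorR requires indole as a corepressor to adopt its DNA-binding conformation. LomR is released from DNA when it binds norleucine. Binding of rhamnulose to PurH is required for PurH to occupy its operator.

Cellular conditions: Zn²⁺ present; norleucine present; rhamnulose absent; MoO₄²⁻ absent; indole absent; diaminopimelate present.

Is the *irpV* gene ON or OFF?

ON

MoO₄²⁻ is absent, so ZorZ is inactive.
Zn²⁺ is present, so CilB is inactive.
Norleucine is present, so LomR is inactive.
Diaminopimelate is present, so MorT is active.
Indole is absent, so MorR is inactive.
Rhamnulose is absent, so PurH is inactive.
No repressor is bound and MorT is active, so *irpV* is transcribed.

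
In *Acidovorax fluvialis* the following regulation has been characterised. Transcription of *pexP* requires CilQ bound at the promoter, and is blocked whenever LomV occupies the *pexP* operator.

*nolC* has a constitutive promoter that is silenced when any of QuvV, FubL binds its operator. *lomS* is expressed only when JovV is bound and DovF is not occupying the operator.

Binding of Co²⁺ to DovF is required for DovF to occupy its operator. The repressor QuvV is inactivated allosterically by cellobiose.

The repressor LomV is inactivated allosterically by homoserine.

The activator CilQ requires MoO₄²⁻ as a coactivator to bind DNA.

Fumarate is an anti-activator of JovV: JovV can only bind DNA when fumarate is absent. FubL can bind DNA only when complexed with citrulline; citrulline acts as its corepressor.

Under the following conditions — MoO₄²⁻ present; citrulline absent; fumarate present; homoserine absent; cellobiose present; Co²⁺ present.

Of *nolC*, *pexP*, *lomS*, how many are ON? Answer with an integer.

Cellobiose is present, so QuvV is inactive.
Citrulline is absent, so FubL is inactive.
With no repressor bound, *nolC* is transcribed.
→ *nolC* is ON.
MoO₄²⁻ is present, so CilQ is active.
Homoserine is absent, so LomV is active.
With repressor LomV bound, *pexP* is not transcribed.
→ *pexP* is OFF.
Fumarate is present, so JovV is inactive.
Co²⁺ is present, so DovF is active.
With repressor DovF bound, *lomS* is not transcribed.
→ *lomS* is OFF.
1 of the 3 genes is transcribed.

1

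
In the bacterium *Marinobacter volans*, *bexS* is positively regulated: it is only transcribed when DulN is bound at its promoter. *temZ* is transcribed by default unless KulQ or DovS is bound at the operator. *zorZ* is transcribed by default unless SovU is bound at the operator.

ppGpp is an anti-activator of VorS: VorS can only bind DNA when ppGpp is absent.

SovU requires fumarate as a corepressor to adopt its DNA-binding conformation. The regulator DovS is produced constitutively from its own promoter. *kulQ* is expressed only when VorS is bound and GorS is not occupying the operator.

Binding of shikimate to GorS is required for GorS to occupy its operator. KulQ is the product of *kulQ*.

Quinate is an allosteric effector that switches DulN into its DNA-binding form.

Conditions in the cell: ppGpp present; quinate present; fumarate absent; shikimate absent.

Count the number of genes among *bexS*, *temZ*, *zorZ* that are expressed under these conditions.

2

Quinate is present, so DulN is active.
No repressor is bound and DulN is active, so *bexS* is transcribed.
→ *bexS* is ON.
Shikimate is absent, so GorS is inactive.
ppGpp is present, so VorS is inactive.
Required activator VorS is absent, so *kulQ* is not transcribed.
So KulQ is not produced.
DovS is produced constitutively and is active.
With repressor DovS bound, *temZ* is not transcribed.
→ *temZ* is OFF.
Fumarate is absent, so SovU is inactive.
With no repressor bound, *zorZ* is transcribed.
→ *zorZ* is ON.
2 of the 3 genes are transcribed.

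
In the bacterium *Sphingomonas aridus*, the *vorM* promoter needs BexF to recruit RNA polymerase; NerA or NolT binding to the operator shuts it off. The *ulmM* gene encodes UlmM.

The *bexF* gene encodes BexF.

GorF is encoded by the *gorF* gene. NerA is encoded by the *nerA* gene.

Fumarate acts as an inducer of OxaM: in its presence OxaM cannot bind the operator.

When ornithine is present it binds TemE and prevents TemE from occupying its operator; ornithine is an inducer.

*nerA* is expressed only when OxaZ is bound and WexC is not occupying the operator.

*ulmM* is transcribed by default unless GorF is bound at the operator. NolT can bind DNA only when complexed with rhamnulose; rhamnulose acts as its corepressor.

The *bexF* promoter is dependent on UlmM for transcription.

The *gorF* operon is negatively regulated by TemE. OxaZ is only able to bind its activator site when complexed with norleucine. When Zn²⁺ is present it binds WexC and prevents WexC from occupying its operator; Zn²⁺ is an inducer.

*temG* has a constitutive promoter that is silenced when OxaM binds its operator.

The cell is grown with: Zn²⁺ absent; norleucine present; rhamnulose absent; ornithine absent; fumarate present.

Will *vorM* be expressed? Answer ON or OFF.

ON

Zn²⁺ is absent, so WexC is active.
Norleucine is present, so OxaZ is active.
With repressor WexC bound, *nerA* is not transcribed.
So NerA is not produced.
Rhamnulose is absent, so NolT is inactive.
Ornithine is absent, so TemE is active.
With repressor TemE bound, *gorF* is not transcribed.
So GorF is not produced.
With no repressor bound, *ulmM* is transcribed.
So UlmM is produced and active.
No repressor is bound and UlmM is active, so *bexF* is transcribed.
So BexF is produced and active.
No repressor is bound and BexF is active, so *vorM* is transcribed.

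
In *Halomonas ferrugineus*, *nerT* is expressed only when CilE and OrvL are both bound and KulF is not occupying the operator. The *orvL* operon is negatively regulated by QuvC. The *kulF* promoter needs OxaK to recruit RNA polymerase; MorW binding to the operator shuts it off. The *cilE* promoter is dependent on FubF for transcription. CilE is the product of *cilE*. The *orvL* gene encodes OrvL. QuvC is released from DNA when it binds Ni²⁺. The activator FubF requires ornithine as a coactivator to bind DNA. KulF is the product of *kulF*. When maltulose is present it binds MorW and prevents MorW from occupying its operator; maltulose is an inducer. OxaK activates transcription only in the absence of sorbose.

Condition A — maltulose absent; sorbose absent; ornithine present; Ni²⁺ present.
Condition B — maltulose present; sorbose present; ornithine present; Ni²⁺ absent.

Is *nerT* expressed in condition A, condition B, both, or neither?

A only

Condition A:
Maltulose is absent, so MorW is active.
Sorbose is absent, so OxaK is active.
With repressor MorW bound, *kulF* is not transcribed.
So KulF is not produced.
Ornithine is present, so FubF is active.
No repressor is bound and FubF is active, so *cilE* is transcribed.
So CilE is produced and active.
Ni²⁺ is present, so QuvC is inactive.
With no repressor bound, *orvL* is transcribed.
So OrvL is produced and active.
No repressor is bound and CilE and OrvL are active, so *nerT* is transcribed.
→ *nerT* is ON in A.
Condition B:
Maltulose is present, so MorW is inactive.
Sorbose is present, so OxaK is inactive.
Required activator OxaK is absent, so *kulF* is not transcribed.
So KulF is not produced.
Ornithine is present, so FubF is active.
No repressor is bound and FubF is active, so *cilE* is transcribed.
So CilE is produced and active.
Ni²⁺ is absent, so QuvC is active.
With repressor QuvC bound, *orvL* is not transcribed.
So OrvL is not produced.
Required activator OrvL is absent, so *nerT* is not transcribed.
→ *nerT* is OFF in B.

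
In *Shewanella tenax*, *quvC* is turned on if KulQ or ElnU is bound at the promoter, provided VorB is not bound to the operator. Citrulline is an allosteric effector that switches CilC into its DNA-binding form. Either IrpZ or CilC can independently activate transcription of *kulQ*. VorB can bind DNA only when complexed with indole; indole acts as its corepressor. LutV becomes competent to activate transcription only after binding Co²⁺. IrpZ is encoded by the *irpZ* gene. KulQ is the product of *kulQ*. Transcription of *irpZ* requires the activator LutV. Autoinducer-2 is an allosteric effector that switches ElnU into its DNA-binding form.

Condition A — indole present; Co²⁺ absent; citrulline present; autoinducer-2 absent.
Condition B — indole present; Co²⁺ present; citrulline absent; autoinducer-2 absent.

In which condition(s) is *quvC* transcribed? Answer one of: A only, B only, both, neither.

neither

Condition A:
Indole is present, so VorB is active.
Co²⁺ is absent, so LutV is inactive.
Required activator LutV is absent, so *irpZ* is not transcribed.
So IrpZ is not produced.
Citrulline is present, so CilC is active.
Activator CilC is present, so *kulQ* is transcribed.
So KulQ is produced and active.
Autoinducer-2 is absent, so ElnU is inactive.
With repressor VorB bound, *quvC* is not transcribed.
→ *quvC* is OFF in A.
Condition B:
Indole is present, so VorB is active.
Co²⁺ is present, so LutV is active.
No repressor is bound and LutV is active, so *irpZ* is transcribed.
So IrpZ is produced and active.
Citrulline is absent, so CilC is inactive.
Activator IrpZ is present, so *kulQ* is transcribed.
So KulQ is produced and active.
Autoinducer-2 is absent, so ElnU is inactive.
With repressor VorB bound, *quvC* is not transcribed.
→ *quvC* is OFF in B.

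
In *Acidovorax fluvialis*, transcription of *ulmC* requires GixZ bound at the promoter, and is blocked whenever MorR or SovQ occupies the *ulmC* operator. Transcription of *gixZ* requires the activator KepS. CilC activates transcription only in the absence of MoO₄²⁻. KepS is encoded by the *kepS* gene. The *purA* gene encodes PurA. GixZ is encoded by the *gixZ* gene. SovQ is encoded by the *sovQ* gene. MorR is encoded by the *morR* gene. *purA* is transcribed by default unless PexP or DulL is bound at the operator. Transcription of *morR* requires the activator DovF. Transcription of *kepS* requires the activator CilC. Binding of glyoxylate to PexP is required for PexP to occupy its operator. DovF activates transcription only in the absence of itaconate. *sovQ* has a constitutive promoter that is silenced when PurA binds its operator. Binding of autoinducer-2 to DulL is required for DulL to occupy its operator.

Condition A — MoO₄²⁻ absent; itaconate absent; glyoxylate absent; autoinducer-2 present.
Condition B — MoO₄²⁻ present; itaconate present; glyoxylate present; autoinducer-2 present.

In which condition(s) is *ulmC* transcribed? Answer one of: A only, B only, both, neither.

neither

Condition A:
MoO₄²⁻ is absent, so CilC is active.
No repressor is bound and CilC is active, so *kepS* is transcribed.
So KepS is produced and active.
No repressor is bound and KepS is active, so *gixZ* is transcribed.
So GixZ is produced and active.
Itaconate is absent, so DovF is active.
No repressor is bound and DovF is active, so *morR* is transcribed.
So MorR is produced and active.
Glyoxylate is absent, so PexP is inactive.
Autoinducer-2 is present, so DulL is active.
With repressor DulL bound, *purA* is not transcribed.
So PurA is not produced.
With no repressor bound, *sovQ* is transcribed.
So SovQ is produced and active.
With repressor MorR bound, *ulmC* is not transcribed.
→ *ulmC* is OFF in A.
Condition B:
MoO₄²⁻ is present, so CilC is inactive.
Required activator CilC is absent, so *kepS* is not transcribed.
So KepS is not produced.
Required activator KepS is absent, so *gixZ* is not transcribed.
So GixZ is not produced.
Itaconate is present, so DovF is inactive.
Required activator DovF is absent, so *morR* is not transcribed.
So MorR is not produced.
Glyoxylate is present, so PexP is active.
Autoinducer-2 is present, so DulL is active.
With repressor PexP bound, *purA* is not transcribed.
So PurA is not produced.
With no repressor bound, *sovQ* is transcribed.
So SovQ is produced and active.
With repressor SovQ bound, *ulmC* is not transcribed.
→ *ulmC* is OFF in B.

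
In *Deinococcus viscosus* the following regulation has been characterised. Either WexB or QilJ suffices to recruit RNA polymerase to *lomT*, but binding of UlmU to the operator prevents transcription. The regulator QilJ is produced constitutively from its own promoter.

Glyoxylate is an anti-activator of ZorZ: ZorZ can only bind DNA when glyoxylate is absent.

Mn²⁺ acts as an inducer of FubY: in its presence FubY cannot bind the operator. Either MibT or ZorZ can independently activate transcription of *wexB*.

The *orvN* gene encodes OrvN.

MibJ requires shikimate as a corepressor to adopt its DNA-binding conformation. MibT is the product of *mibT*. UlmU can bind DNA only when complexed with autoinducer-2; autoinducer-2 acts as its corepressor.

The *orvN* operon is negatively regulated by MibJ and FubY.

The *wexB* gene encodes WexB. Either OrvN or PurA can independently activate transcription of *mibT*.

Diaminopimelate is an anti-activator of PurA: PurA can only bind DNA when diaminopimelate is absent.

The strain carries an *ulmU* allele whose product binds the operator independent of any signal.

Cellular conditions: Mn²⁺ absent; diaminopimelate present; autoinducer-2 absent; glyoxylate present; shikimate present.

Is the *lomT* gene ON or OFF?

OFF

UlmU is constitutively active in this strain.
Shikimate is present, so MibJ is active.
Mn²⁺ is absent, so FubY is active.
With repressor MibJ bound, *orvN* is not transcribed.
So OrvN is not produced.
Diaminopimelate is present, so PurA is inactive.
No activator is available at the *mibT* promoter, so *mibT* is not transcribed.
So MibT is not produced.
Glyoxylate is present, so ZorZ is inactive.
No activator is available at the *wexB* promoter, so *wexB* is not transcribed.
So WexB is not produced.
QilJ is produced constitutively and is active.
With repressor UlmU bound, *lomT* is not transcribed.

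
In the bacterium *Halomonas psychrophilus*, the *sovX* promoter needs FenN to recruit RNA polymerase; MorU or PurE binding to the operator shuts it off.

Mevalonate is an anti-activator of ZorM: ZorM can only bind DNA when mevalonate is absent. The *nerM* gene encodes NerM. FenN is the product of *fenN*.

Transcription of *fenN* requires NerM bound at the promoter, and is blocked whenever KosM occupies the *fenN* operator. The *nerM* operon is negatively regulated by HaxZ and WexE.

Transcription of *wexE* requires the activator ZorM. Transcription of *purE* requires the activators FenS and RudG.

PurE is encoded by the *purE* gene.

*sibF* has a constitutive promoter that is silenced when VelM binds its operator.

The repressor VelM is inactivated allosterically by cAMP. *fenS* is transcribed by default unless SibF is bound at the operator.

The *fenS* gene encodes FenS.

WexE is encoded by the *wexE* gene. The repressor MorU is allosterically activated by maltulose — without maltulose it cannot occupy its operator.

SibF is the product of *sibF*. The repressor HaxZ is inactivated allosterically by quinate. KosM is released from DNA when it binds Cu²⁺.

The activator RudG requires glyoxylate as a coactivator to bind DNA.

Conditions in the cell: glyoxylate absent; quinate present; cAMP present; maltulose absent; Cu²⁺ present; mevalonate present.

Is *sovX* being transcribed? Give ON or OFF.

ON

Maltulose is absent, so MorU is inactive.
Cu²⁺ is present, so KosM is inactive.
Quinate is present, so HaxZ is inactive.
Mevalonate is present, so ZorM is inactive.
Required activator ZorM is absent, so *wexE* is not transcribed.
So WexE is not produced.
With no repressor bound, *nerM* is transcribed.
So NerM is produced and active.
No repressor is bound and NerM is active, so *fenN* is transcribed.
So FenN is produced and active.
cAMP is present, so VelM is inactive.
With no repressor bound, *sibF* is transcribed.
So SibF is produced and active.
With repressor SibF bound, *fenS* is not transcribed.
So FenS is not produced.
Glyoxylate is absent, so RudG is inactive.
Required activator FenS is absent, so *purE* is not transcribed.
So PurE is not produced.
No repressor is bound and FenN is active, so *sovX* is transcribed.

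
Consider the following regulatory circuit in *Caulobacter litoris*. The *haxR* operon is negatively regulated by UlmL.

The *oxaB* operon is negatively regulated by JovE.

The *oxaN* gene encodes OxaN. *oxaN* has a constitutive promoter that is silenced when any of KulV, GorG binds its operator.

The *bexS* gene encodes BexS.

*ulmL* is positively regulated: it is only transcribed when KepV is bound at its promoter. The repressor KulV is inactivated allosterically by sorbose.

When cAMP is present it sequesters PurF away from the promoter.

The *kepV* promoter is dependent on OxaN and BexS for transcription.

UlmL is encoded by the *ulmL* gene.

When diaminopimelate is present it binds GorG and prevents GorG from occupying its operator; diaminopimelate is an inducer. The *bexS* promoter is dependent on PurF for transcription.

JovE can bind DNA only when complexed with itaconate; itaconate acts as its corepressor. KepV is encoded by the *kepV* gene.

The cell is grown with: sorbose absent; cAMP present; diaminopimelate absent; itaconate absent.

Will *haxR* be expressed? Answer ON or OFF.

Sorbose is absent, so KulV is active.
Diaminopimelate is absent, so GorG is active.
With repressor KulV bound, *oxaN* is not transcribed.
So OxaN is not produced.
cAMP is present, so PurF is inactive.
Required activator PurF is absent, so *bexS* is not transcribed.
So BexS is not produced.
Required activator OxaN is absent, so *kepV* is not transcribed.
So KepV is not produced.
Required activator KepV is absent, so *ulmL* is not transcribed.
So UlmL is not produced.
With no repressor bound, *haxR* is transcribed.

ON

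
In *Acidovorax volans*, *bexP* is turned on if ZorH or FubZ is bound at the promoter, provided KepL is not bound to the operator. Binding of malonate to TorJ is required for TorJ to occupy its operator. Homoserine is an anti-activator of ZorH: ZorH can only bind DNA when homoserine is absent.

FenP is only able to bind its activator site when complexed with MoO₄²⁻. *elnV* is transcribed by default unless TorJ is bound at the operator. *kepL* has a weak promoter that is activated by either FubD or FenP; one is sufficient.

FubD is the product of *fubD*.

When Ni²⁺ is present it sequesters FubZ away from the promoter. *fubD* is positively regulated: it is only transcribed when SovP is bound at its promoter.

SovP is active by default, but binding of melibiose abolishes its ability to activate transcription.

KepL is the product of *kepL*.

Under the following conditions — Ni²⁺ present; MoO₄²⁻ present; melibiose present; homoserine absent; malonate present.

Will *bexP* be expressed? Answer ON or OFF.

Melibiose is present, so SovP is inactive.
Required activator SovP is absent, so *fubD* is not transcribed.
So FubD is not produced.
MoO₄²⁻ is present, so FenP is active.
Activator FenP is present, so *kepL* is transcribed.
So KepL is produced and active.
Homoserine is absent, so ZorH is active.
Ni²⁺ is present, so FubZ is inactive.
With repressor KepL bound, *bexP* is not transcribed.

OFF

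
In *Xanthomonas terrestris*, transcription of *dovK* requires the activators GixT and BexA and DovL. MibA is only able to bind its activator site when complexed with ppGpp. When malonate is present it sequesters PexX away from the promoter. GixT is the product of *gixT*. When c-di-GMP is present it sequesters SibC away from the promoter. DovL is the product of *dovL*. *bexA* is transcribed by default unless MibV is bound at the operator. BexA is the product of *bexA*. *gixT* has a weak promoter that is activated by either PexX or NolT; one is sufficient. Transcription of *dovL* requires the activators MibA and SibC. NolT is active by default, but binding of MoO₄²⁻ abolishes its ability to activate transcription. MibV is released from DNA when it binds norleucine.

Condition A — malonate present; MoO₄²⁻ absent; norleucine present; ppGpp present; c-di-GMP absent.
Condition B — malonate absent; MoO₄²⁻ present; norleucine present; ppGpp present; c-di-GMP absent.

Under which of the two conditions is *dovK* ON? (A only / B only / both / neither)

both

Condition A:
Malonate is present, so PexX is inactive.
MoO₄²⁻ is absent, so NolT is active.
Activator NolT is present, so *gixT* is transcribed.
So GixT is produced and active.
Norleucine is present, so MibV is inactive.
With no repressor bound, *bexA* is transcribed.
So BexA is produced and active.
ppGpp is present, so MibA is active.
c-di-GMP is absent, so SibC is active.
No repressor is bound and MibA and SibC are active, so *dovL* is transcribed.
So DovL is produced and active.
No repressor is bound and GixT and BexA and DovL are active, so *dovK* is transcribed.
→ *dovK* is ON in A.
Condition B:
Malonate is absent, so PexX is active.
MoO₄²⁻ is present, so NolT is inactive.
Activator PexX is present, so *gixT* is transcribed.
So GixT is produced and active.
Norleucine is present, so MibV is inactive.
With no repressor bound, *bexA* is transcribed.
So BexA is produced and active.
ppGpp is present, so MibA is active.
c-di-GMP is absent, so SibC is active.
No repressor is bound and MibA and SibC are active, so *dovL* is transcribed.
So DovL is produced and active.
No repressor is bound and GixT and BexA and DovL are active, so *dovK* is transcribed.
→ *dovK* is ON in B.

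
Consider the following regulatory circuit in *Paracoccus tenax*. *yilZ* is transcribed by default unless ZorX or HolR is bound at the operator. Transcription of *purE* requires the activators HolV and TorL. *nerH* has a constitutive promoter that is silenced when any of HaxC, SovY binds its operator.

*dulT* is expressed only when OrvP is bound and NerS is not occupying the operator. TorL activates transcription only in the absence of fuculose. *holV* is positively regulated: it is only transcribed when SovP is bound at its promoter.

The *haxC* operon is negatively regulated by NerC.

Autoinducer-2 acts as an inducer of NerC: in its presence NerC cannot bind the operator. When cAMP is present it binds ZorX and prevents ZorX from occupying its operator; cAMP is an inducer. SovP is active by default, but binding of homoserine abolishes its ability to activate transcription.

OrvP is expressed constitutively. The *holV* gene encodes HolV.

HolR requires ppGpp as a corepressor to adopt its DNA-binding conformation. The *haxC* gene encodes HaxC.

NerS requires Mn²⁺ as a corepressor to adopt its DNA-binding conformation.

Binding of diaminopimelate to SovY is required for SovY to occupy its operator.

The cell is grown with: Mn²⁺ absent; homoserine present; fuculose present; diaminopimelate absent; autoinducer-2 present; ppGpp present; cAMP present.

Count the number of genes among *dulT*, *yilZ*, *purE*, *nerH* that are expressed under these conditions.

Mn²⁺ is absent, so NerS is inactive.
OrvP is produced constitutively and is active.
No repressor is bound and OrvP is active, so *dulT* is transcribed.
→ *dulT* is ON.
cAMP is present, so ZorX is inactive.
ppGpp is present, so HolR is active.
With repressor HolR bound, *yilZ* is not transcribed.
→ *yilZ* is OFF.
Homoserine is present, so SovP is inactive.
Required activator SovP is absent, so *holV* is not transcribed.
So HolV is not produced.
Fuculose is present, so TorL is inactive.
Required activator HolV is absent, so *purE* is not transcribed.
→ *purE* is OFF.
Autoinducer-2 is present, so NerC is inactive.
With no repressor bound, *haxC* is transcribed.
So HaxC is produced and active.
Diaminopimelate is absent, so SovY is inactive.
With repressor HaxC bound, *nerH* is not transcribed.
→ *nerH* is OFF.
1 of the 4 genes is transcribed.

1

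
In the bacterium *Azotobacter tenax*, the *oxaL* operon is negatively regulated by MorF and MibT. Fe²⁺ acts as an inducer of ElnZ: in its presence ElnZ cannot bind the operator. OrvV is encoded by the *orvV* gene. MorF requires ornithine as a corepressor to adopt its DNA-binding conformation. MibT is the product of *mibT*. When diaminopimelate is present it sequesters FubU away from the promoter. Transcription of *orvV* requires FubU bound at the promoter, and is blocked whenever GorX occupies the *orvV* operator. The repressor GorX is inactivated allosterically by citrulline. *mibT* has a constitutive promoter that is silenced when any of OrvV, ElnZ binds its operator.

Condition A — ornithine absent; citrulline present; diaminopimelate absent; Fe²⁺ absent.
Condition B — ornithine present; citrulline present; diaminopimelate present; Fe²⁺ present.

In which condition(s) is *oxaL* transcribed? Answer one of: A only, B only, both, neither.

A only

Condition A:
Ornithine is absent, so MorF is inactive.
Citrulline is present, so GorX is inactive.
Diaminopimelate is absent, so FubU is active.
No repressor is bound and FubU is active, so *orvV* is transcribed.
So OrvV is produced and active.
Fe²⁺ is absent, so ElnZ is active.
With repressor OrvV bound, *mibT* is not transcribed.
So MibT is not produced.
With no repressor bound, *oxaL* is transcribed.
→ *oxaL* is ON in A.
Condition B:
Ornithine is present, so MorF is active.
Citrulline is present, so GorX is inactive.
Diaminopimelate is present, so FubU is inactive.
Required activator FubU is absent, so *orvV* is not transcribed.
So OrvV is not produced.
Fe²⁺ is present, so ElnZ is inactive.
With no repressor bound, *mibT* is transcribed.
So MibT is produced and active.
With repressor MorF bound, *oxaL* is not transcribed.
→ *oxaL* is OFF in B.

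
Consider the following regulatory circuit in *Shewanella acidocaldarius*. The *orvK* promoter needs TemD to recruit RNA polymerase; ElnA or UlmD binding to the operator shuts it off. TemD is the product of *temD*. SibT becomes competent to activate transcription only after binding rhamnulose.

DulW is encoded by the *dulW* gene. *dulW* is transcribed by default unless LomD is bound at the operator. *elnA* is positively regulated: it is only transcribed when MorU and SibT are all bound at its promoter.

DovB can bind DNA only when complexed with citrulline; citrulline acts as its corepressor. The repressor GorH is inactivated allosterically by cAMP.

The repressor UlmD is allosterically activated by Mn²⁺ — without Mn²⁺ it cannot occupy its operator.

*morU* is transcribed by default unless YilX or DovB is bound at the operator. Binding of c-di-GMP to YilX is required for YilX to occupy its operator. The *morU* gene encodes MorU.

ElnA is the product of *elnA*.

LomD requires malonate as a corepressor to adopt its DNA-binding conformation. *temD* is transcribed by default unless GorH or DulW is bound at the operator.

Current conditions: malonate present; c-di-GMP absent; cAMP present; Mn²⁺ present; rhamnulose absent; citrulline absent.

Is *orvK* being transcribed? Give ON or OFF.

cAMP is present, so GorH is inactive.
Malonate is present, so LomD is active.
With repressor LomD bound, *dulW* is not transcribed.
So DulW is not produced.
With no repressor bound, *temD* is transcribed.
So TemD is produced and active.
c-di-GMP is absent, so YilX is inactive.
Citrulline is absent, so DovB is inactive.
With no repressor bound, *morU* is transcribed.
So MorU is produced and active.
Rhamnulose is absent, so SibT is inactive.
Required activator SibT is absent, so *elnA* is not transcribed.
So ElnA is not produced.
Mn²⁺ is present, so UlmD is active.
With repressor UlmD bound, *orvK* is not transcribed.

OFF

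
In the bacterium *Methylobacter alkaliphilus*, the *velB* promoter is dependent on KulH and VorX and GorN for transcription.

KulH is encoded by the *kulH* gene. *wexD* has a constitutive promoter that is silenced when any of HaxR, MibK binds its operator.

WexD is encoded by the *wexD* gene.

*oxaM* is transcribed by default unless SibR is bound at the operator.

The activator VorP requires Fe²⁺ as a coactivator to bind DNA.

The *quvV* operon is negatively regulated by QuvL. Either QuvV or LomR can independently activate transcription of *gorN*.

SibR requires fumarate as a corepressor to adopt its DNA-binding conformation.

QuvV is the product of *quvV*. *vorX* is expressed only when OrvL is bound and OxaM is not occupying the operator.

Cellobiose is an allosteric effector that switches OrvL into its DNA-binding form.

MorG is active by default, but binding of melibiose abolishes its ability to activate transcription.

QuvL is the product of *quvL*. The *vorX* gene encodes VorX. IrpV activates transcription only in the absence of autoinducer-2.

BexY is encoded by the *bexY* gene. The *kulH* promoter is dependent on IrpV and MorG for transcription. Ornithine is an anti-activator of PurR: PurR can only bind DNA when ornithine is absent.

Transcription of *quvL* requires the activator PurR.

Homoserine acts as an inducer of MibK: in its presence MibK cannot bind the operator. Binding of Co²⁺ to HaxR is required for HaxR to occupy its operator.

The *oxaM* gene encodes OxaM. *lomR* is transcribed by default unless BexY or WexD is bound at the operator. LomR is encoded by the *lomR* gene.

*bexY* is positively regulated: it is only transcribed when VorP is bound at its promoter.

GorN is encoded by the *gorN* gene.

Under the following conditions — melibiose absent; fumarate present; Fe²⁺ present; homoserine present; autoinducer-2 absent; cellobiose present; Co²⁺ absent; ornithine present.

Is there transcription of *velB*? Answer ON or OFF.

ON

Autoinducer-2 is absent, so IrpV is active.
Melibiose is absent, so MorG is active.
No repressor is bound and IrpV and MorG are active, so *kulH* is transcribed.
So KulH is produced and active.
Fumarate is present, so SibR is active.
With repressor SibR bound, *oxaM* is not transcribed.
So OxaM is not produced.
Cellobiose is present, so OrvL is active.
No repressor is bound and OrvL is active, so *vorX* is transcribed.
So VorX is produced and active.
Ornithine is present, so PurR is inactive.
Required activator PurR is absent, so *quvL* is not transcribed.
So QuvL is not produced.
With no repressor bound, *quvV* is transcribed.
So QuvV is produced and active.
Fe²⁺ is present, so VorP is active.
No repressor is bound and VorP is active, so *bexY* is transcribed.
So BexY is produced and active.
Co²⁺ is absent, so HaxR is inactive.
Homoserine is present, so MibK is inactive.
With no repressor bound, *wexD* is transcribed.
So WexD is produced and active.
With repressor BexY bound, *lomR* is not transcribed.
So LomR is not produced.
Activator QuvV is present, so *gorN* is transcribed.
So GorN is produced and active.
No repressor is bound and KulH and VorX and GorN are active, so *velB* is transcribed.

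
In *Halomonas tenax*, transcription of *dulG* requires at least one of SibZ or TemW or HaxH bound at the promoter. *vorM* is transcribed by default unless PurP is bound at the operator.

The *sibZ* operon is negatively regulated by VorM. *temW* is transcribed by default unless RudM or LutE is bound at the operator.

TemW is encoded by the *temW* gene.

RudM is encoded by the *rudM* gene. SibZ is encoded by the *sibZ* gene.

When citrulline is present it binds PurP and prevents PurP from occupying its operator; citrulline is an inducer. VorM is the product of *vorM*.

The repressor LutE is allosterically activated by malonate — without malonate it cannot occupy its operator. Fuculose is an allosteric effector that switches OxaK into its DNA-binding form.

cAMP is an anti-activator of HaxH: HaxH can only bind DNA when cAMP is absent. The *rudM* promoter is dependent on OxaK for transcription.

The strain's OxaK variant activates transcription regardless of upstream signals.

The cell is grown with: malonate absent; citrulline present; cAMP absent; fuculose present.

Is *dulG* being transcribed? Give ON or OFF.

Citrulline is present, so PurP is inactive.
With no repressor bound, *vorM* is transcribed.
So VorM is produced and active.
With repressor VorM bound, *sibZ* is not transcribed.
So SibZ is not produced.
OxaK is constitutively active in this strain.
No repressor is bound and OxaK is active, so *rudM* is transcribed.
So RudM is produced and active.
Malonate is absent, so LutE is inactive.
With repressor RudM bound, *temW* is not transcribed.
So TemW is not produced.
cAMP is absent, so HaxH is active.
Activator HaxH is present, so *dulG* is transcribed.

ON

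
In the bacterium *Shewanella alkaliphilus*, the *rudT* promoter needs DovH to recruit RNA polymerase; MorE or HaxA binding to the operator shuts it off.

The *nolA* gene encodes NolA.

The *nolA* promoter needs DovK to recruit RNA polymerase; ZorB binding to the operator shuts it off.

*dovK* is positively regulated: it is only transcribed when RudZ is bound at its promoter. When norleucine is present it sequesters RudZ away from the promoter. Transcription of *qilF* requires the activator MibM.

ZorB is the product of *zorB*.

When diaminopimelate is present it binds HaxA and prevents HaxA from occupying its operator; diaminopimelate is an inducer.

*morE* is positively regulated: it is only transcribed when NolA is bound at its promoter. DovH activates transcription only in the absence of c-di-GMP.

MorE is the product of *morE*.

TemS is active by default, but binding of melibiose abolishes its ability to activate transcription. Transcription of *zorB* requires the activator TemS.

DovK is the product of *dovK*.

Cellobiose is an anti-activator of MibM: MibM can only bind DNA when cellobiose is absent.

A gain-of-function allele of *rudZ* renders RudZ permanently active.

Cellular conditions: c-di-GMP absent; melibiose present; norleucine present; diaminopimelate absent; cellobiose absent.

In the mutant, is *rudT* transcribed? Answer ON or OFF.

RudZ is constitutively active in this strain.
No repressor is bound and RudZ is active, so *dovK* is transcribed.
So DovK is produced and active.
Melibiose is present, so TemS is inactive.
Required activator TemS is absent, so *zorB* is not transcribed.
So ZorB is not produced.
No repressor is bound and DovK is active, so *nolA* is transcribed.
So NolA is produced and active.
No repressor is bound and NolA is active, so *morE* is transcribed.
So MorE is produced and active.
c-di-GMP is absent, so DovH is active.
Diaminopimelate is absent, so HaxA is active.
With repressor MorE bound, *rudT* is not transcribed.

OFF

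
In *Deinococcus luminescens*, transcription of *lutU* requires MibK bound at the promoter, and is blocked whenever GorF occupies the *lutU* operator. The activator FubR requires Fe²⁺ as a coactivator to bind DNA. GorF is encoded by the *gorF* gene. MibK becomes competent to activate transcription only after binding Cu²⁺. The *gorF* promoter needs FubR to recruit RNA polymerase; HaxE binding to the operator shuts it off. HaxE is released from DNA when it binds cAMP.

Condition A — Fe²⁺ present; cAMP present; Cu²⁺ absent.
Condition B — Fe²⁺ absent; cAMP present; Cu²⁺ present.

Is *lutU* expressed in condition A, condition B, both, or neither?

Condition A:
Fe²⁺ is present, so FubR is active.
cAMP is present, so HaxE is inactive.
No repressor is bound and FubR is active, so *gorF* is transcribed.
So GorF is produced and active.
Cu²⁺ is absent, so MibK is inactive.
With repressor GorF bound, *lutU* is not transcribed.
→ *lutU* is OFF in A.
Condition B:
Fe²⁺ is absent, so FubR is inactive.
cAMP is present, so HaxE is inactive.
Required activator FubR is absent, so *gorF* is not transcribed.
So GorF is not produced.
Cu²⁺ is present, so MibK is active.
No repressor is bound and MibK is active, so *lutU* is transcribed.
→ *lutU* is ON in B.

B only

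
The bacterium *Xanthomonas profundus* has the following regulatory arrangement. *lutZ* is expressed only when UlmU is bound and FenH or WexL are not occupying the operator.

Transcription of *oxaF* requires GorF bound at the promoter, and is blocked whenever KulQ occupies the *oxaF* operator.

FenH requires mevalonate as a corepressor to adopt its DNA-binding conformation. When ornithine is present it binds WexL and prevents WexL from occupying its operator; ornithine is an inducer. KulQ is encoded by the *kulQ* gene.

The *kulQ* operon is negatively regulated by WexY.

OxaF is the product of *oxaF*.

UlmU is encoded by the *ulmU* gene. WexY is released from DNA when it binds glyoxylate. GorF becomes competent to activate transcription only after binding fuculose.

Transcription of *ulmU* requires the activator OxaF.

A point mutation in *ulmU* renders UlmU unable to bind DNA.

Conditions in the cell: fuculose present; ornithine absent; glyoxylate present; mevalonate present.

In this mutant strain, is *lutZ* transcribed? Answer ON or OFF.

OFF

UlmU is non-functional in this strain, so it has no effect.
Mevalonate is present, so FenH is active.
Ornithine is absent, so WexL is active.
With repressor FenH bound, *lutZ* is not transcribed.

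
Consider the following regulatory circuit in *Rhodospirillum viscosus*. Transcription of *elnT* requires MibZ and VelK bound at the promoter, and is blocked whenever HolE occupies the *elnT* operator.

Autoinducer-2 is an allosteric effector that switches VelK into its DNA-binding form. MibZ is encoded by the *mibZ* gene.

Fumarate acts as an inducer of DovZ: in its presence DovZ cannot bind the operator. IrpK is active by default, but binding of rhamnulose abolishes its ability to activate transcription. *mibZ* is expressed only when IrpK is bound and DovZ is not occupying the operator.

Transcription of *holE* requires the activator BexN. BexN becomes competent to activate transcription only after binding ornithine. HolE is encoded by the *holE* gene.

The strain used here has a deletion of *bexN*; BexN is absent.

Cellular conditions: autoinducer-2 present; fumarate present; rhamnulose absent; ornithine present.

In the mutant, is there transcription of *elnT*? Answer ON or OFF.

ON

Fumarate is present, so DovZ is inactive.
Rhamnulose is absent, so IrpK is active.
No repressor is bound and IrpK is active, so *mibZ* is transcribed.
So MibZ is produced and active.
Autoinducer-2 is present, so VelK is active.
BexN is non-functional in this strain, so it has no effect.
Required activator BexN is absent, so *holE* is not transcribed.
So HolE is not produced.
No repressor is bound and MibZ and VelK are active, so *elnT* is transcribed.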